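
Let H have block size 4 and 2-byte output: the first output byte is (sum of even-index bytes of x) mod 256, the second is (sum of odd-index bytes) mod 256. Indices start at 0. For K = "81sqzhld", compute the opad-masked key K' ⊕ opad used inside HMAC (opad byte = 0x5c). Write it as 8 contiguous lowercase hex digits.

cd325c5c

Key "81sqzhld" = 38 31 73 71 7a 68 6c 64 is 8 bytes > B = 4, so hash it first: H(key) = 91 6e, then zero-pad to 4 bytes: K' = 91 6e 00 00.
XOR each byte with 0x5c: 91⊕5c=cd, 6e⊕5c=32, 00⊕5c=5c, 00⊕5c=5c.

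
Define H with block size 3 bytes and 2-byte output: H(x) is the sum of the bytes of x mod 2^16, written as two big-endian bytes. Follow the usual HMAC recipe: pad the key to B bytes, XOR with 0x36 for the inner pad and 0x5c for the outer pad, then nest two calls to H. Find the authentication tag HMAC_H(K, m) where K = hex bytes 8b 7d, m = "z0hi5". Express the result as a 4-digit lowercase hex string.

Key hex bytes 8b 7d is 2 bytes ≤ B = 3; zero-pad to 3 bytes: K' = 8b 7d 00.
K' ⊕ ipad = bd 4b 36.  K' ⊕ opad = d7 21 5c.
Inner input = (K'⊕ipad) ∥ m = bd 4b 36 ∥ 7a 30 68 69 35.
Inner hash: sum = 189+75+54+122+48+104+105+53 = 750 → 02 ee.
Outer input = (K'⊕opad) ∥ inner = d7 21 5c ∥ 02 ee.
Outer hash (tag): sum = 215+33+92+2+238 = 580 → 02 44.

0244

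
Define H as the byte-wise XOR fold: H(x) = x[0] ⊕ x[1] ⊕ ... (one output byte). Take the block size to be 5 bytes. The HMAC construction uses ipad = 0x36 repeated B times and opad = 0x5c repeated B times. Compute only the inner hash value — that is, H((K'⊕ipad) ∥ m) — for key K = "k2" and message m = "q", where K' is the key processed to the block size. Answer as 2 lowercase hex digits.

Key "k2" = 6b 32 is 2 bytes ≤ B = 5; zero-pad to 5 bytes: K' = 6b 32 00 00 00.
K' ⊕ ipad = 5d 04 36 36 36.
Inner input = 5d 04 36 36 36 ∥ 71.
Inner hash: XOR 5d⊕04⊕36⊕36⊕36⊕71 = 1e.

1e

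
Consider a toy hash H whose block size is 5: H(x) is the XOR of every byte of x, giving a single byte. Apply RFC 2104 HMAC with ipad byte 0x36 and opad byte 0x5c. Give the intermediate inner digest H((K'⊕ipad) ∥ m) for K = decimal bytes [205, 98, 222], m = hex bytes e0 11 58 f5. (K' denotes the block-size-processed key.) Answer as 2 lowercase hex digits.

Key decimal bytes [205, 98, 222] = cd 62 de is 3 bytes ≤ B = 5; zero-pad to 5 bytes: K' = cd 62 de 00 00.
K' ⊕ ipad = fb 54 e8 36 36.
Inner input = fb 54 e8 36 36 ∥ e0 11 58 f5.
Inner hash: XOR fb⊕54⊕e8⊕36⊕36⊕e0⊕11⊕58⊕f5 = 1b.

1b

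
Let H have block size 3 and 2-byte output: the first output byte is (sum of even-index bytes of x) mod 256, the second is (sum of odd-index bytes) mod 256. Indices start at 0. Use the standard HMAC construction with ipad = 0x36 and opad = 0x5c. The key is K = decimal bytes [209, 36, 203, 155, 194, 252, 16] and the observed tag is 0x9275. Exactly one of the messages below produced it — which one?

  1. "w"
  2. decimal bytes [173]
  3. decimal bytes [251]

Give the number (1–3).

1

Key decimal bytes [209, 36, 203, 155, 194, 252, 16] = d1 24 cb 9b c2 fc 10 is 7 bytes > B = 3, so hash it first: H(key) = 6e bb, then zero-pad to 3 bytes: K' = 6e bb 00.
K' ⊕ ipad = 58 8d 36; K' ⊕ opad = 32 e7 5c.
m1: inner = H(58 8d 36 77) = 8e 04; tag = H(32 e7 5c 8e 04) = 9275 ← matches
m2: inner = H(58 8d 36 ad) = 8e 3a; tag = H(32 e7 5c 8e 3a) = c875
m3: inner = H(58 8d 36 fb) = 8e 88; tag = H(32 e7 5c 8e 88) = 1675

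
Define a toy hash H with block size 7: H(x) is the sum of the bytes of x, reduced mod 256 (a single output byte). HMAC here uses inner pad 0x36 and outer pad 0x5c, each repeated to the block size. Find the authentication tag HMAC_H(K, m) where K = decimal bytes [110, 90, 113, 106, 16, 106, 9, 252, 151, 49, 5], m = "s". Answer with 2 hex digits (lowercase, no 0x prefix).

Key decimal bytes [110, 90, 113, 106, 16, 106, 9, 252, 151, 49, 5] = 6e 5a 71 6a 10 6a 09 fc 97 31 05 is 11 bytes > B = 7, so hash it first: H(key) = ef, then zero-pad to 7 bytes: K' = ef 00 00 00 00 00 00.
K' ⊕ ipad = d9 36 36 36 36 36 36.  K' ⊕ opad = b3 5c 5c 5c 5c 5c 5c.
Inner input = (K'⊕ipad) ∥ m = d9 36 36 36 36 36 36 ∥ 73.
Inner hash: sum = 217+54+54+54+54+54+54+115 = 656; mod 256 = 144 → 90.
Outer input = (K'⊕opad) ∥ inner = b3 5c 5c 5c 5c 5c 5c ∥ 90.
Outer hash (tag): sum = 179+92+92+92+92+92+92+144 = 875; mod 256 = 107 → 6b.

6b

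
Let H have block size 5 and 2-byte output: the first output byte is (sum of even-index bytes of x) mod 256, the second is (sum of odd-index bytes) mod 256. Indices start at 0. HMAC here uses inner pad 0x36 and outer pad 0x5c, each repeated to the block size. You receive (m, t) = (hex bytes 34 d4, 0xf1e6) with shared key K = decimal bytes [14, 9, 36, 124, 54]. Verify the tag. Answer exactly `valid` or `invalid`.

invalid

Key decimal bytes [14, 9, 36, 124, 54] = 0e 09 24 7c 36 is exactly B = 5 bytes: K' = 0e 09 24 7c 36.
K' ⊕ ipad = 38 3f 12 4a 00; K' ⊕ opad = 52 55 78 20 6a.
Inner hash: even-index sum = 286 mod 256 = 30; odd-index sum = 189 mod 256 = 189 → 1e bd.
Outer hash (recomputed tag): even-index sum = 497 mod 256 = 241; odd-index sum = 147 mod 256 = 147 → f1 93.
Recomputed tag = f193; claimed = f1e6 → mismatch.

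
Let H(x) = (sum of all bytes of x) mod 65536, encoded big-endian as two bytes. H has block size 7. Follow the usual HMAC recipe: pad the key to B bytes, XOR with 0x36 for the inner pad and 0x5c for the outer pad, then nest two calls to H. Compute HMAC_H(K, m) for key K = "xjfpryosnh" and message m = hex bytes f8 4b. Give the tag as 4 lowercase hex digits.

031d

Key "xjfpryosnh" = 78 6a 66 70 72 79 6f 73 6e 68 is 10 bytes > B = 7, so hash it first: H(key) = 04 5b, then zero-pad to 7 bytes: K' = 04 5b 00 00 00 00 00.
K' ⊕ ipad = 32 6d 36 36 36 36 36.  K' ⊕ opad = 58 07 5c 5c 5c 5c 5c.
Inner input = (K'⊕ipad) ∥ m = 32 6d 36 36 36 36 36 ∥ f8 4b.
Inner hash: sum = 50+109+54+54+54+54+54+248+75 = 752 → 02 f0.
Outer input = (K'⊕opad) ∥ inner = 58 07 5c 5c 5c 5c 5c ∥ 02 f0.
Outer hash (tag): sum = 88+7+92+92+92+92+92+2+240 = 797 → 03 1d.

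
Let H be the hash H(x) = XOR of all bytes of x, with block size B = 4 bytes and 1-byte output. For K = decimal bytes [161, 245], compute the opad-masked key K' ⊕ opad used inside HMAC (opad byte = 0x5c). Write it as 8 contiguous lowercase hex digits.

fda95c5c

Key decimal bytes [161, 245] = a1 f5 is 2 bytes ≤ B = 4; zero-pad to 4 bytes: K' = a1 f5 00 00.
XOR each byte with 0x5c: a1⊕5c=fd, f5⊕5c=a9, 00⊕5c=5c, 00⊕5c=5c.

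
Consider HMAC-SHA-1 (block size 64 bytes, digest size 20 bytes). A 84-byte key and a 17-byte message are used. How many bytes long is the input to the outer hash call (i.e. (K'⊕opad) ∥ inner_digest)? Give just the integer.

Key is 84 > 64 bytes, so it is hashed to 20 bytes then zero-padded to 64: |K'| = 64.
Outer input = (K'⊕opad) ∥ H(inner) → 64 + 20 = 84 bytes.

84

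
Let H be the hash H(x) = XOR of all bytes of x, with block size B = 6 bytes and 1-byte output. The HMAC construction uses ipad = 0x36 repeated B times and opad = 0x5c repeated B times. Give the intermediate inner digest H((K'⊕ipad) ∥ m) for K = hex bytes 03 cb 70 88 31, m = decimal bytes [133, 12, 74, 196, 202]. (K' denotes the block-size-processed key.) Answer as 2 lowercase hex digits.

cc

Key hex bytes 03 cb 70 88 31 is 5 bytes ≤ B = 6; zero-pad to 6 bytes: K' = 03 cb 70 88 31 00.
K' ⊕ ipad = 35 fd 46 be 07 36.
Inner input = 35 fd 46 be 07 36 ∥ 85 0c 4a c4 ca.
Inner hash: XOR 35⊕fd⊕46⊕be⊕07⊕36⊕85⊕0c⊕4a⊕c4⊕ca = cc.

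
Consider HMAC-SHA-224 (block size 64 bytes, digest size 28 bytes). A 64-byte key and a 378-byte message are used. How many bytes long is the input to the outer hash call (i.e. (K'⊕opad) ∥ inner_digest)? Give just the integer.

92

Key is 64 ≤ 64 bytes, zero-padded: |K'| = 64.
Outer input = (K'⊕opad) ∥ H(inner) → 64 + 28 = 92 bytes.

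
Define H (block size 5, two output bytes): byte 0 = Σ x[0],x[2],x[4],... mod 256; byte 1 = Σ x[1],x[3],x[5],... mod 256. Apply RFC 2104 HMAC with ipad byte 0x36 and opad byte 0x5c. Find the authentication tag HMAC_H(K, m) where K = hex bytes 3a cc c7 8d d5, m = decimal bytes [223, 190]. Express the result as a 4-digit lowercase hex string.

1eff

Key hex bytes 3a cc c7 8d d5 is exactly B = 5 bytes: K' = 3a cc c7 8d d5.
K' ⊕ ipad = 0c fa f1 bb e3.  K' ⊕ opad = 66 90 9b d1 89.
Inner input = (K'⊕ipad) ∥ m = 0c fa f1 bb e3 ∥ df be.
Inner hash: even-index sum = 670 mod 256 = 158; odd-index sum = 660 mod 256 = 148 → 9e 94.
Outer input = (K'⊕opad) ∥ inner = 66 90 9b d1 89 ∥ 9e 94.
Outer hash (tag): even-index sum = 542 mod 256 = 30; odd-index sum = 511 mod 256 = 255 → 1e ff.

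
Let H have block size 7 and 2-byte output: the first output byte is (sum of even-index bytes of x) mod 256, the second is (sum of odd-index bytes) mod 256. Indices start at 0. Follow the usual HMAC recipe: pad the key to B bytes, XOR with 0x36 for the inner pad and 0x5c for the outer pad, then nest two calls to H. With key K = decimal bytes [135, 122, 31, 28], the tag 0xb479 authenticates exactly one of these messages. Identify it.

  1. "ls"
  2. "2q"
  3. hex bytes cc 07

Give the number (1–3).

Key decimal bytes [135, 122, 31, 28] = 87 7a 1f 1c is 4 bytes ≤ B = 7; zero-pad to 7 bytes: K' = 87 7a 1f 1c 00 00 00.
K' ⊕ ipad = b1 4c 29 2a 36 36 36; K' ⊕ opad = db 26 43 40 5c 5c 5c.
m1: inner = H(b1 4c 29 2a 36 36 36 6c 73) = b9 18; tag = H(db 26 43 40 5c 5c 5c b9 18) = ee7b
m2: inner = H(b1 4c 29 2a 36 36 36 32 71) = b7 de; tag = H(db 26 43 40 5c 5c 5c b7 de) = b479 ← matches
m3: inner = H(b1 4c 29 2a 36 36 36 cc 07) = 4d 78; tag = H(db 26 43 40 5c 5c 5c 4d 78) = 4e0f

2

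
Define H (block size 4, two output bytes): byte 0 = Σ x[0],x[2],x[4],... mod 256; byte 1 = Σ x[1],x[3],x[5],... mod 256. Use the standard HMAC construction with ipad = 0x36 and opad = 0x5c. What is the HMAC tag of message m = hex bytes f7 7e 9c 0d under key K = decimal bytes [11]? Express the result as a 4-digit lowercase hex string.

b9af

Key decimal bytes [11] = 0b is 1 byte ≤ B = 4; zero-pad to 4 bytes: K' = 0b 00 00 00.
K' ⊕ ipad = 3d 36 36 36.  K' ⊕ opad = 57 5c 5c 5c.
Inner input = (K'⊕ipad) ∥ m = 3d 36 36 36 ∥ f7 7e 9c 0d.
Inner hash: even-index sum = 518 mod 256 = 6; odd-index sum = 247 mod 256 = 247 → 06 f7.
Outer input = (K'⊕opad) ∥ inner = 57 5c 5c 5c ∥ 06 f7.
Outer hash (tag): even-index sum = 185 mod 256 = 185; odd-index sum = 431 mod 256 = 175 → b9 af.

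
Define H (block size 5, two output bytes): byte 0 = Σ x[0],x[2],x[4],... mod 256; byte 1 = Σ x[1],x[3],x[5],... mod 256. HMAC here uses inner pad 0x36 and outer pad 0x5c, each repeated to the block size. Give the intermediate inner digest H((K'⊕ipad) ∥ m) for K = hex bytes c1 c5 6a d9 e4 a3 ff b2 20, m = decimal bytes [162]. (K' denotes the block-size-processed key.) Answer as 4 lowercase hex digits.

849d

Key hex bytes c1 c5 6a d9 e4 a3 ff b2 20 is 9 bytes > B = 5, so hash it first: H(key) = 2e f3, then zero-pad to 5 bytes: K' = 2e f3 00 00 00.
K' ⊕ ipad = 18 c5 36 36 36.
Inner input = 18 c5 36 36 36 ∥ a2.
Inner hash: even-index sum = 132 mod 256 = 132; odd-index sum = 413 mod 256 = 157 → 84 9d.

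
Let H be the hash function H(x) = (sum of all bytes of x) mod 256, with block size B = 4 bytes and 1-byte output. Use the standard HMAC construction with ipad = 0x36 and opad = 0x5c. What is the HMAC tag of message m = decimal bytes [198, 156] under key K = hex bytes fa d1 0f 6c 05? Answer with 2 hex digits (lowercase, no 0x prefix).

ac

Key hex bytes fa d1 0f 6c 05 is 5 bytes > B = 4, so hash it first: H(key) = 4b, then zero-pad to 4 bytes: K' = 4b 00 00 00.
K' ⊕ ipad = 7d 36 36 36.  K' ⊕ opad = 17 5c 5c 5c.
Inner input = (K'⊕ipad) ∥ m = 7d 36 36 36 ∥ c6 9c.
Inner hash: sum = 125+54+54+54+198+156 = 641; mod 256 = 129 → 81.
Outer input = (K'⊕opad) ∥ inner = 17 5c 5c 5c ∥ 81.
Outer hash (tag): sum = 23+92+92+92+129 = 428; mod 256 = 172 → ac.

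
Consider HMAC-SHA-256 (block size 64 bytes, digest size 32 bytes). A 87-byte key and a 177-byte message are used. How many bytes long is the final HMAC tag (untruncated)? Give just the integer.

32

The tag is one SHA-256 digest: 32 bytes.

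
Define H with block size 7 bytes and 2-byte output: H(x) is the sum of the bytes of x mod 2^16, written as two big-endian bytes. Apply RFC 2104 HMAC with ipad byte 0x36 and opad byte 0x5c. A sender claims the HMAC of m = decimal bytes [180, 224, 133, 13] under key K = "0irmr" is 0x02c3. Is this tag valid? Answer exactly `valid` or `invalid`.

Key "0irmr" = 30 69 72 6d 72 is 5 bytes ≤ B = 7; zero-pad to 7 bytes: K' = 30 69 72 6d 72 00 00.
K' ⊕ ipad = 06 5f 44 5b 44 36 36; K' ⊕ opad = 6c 35 2e 31 2e 5c 5c.
Inner hash: sum = 6+95+68+91+68+54+54+180+224+133+13 = 986 → 03 da.
Outer hash (recomputed tag): sum = 108+53+46+49+46+92+92+3+218 = 707 → 02 c3.
Recomputed tag = 02c3; claimed = 02c3 → match.

valid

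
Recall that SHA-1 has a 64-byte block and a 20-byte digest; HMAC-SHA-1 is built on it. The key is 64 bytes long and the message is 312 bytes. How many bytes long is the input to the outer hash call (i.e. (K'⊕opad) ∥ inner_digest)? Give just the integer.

84

Key is 64 ≤ 64 bytes, zero-padded: |K'| = 64.
Outer input = (K'⊕opad) ∥ H(inner) → 64 + 20 = 84 bytes.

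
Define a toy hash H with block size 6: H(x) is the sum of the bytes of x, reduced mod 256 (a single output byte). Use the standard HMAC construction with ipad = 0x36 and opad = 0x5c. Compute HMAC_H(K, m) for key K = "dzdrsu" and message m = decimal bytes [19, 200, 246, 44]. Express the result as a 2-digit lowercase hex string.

Key "dzdrsu" = 64 7a 64 72 73 75 is exactly B = 6 bytes: K' = 64 7a 64 72 73 75.
K' ⊕ ipad = 52 4c 52 44 45 43.  K' ⊕ opad = 38 26 38 2e 2f 29.
Inner input = (K'⊕ipad) ∥ m = 52 4c 52 44 45 43 ∥ 13 c8 f6 2c.
Inner hash: sum = 82+76+82+68+69+67+19+200+246+44 = 953; mod 256 = 185 → b9.
Outer input = (K'⊕opad) ∥ inner = 38 26 38 2e 2f 29 ∥ b9.
Outer hash (tag): sum = 56+38+56+46+47+41+185 = 469; mod 256 = 213 → d5.

d5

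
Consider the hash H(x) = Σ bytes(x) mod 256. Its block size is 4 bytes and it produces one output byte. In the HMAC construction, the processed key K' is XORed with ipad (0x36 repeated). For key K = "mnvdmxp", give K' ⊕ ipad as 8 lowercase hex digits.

3c363636

Key "mnvdmxp" = 6d 6e 76 64 6d 78 70 is 7 bytes > B = 4, so hash it first: H(key) = 0a, then zero-pad to 4 bytes: K' = 0a 00 00 00.
XOR each byte with 0x36: 0a⊕36=3c, 00⊕36=36, 00⊕36=36, 00⊕36=36.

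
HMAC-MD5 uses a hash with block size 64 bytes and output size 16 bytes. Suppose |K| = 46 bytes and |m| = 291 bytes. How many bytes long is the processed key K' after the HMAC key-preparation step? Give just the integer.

64

Key is 46 ≤ 64 bytes, zero-padded: |K'| = 64.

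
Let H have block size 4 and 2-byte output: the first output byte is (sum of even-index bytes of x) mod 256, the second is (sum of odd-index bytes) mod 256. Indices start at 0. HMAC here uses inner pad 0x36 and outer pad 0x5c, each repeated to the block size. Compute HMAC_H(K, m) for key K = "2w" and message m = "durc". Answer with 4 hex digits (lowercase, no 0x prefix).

Key "2w" = 32 77 is 2 bytes ≤ B = 4; zero-pad to 4 bytes: K' = 32 77 00 00.
K' ⊕ ipad = 04 41 36 36.  K' ⊕ opad = 6e 2b 5c 5c.
Inner input = (K'⊕ipad) ∥ m = 04 41 36 36 ∥ 64 75 72 63.
Inner hash: even-index sum = 272 mod 256 = 16; odd-index sum = 335 mod 256 = 79 → 10 4f.
Outer input = (K'⊕opad) ∥ inner = 6e 2b 5c 5c ∥ 10 4f.
Outer hash (tag): even-index sum = 218 mod 256 = 218; odd-index sum = 214 mod 256 = 214 → da d6.

dad6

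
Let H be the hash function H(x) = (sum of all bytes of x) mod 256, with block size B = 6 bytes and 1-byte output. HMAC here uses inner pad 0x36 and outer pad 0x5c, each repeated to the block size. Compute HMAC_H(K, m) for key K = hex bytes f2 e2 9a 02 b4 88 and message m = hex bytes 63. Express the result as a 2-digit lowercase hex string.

67

Key hex bytes f2 e2 9a 02 b4 88 is exactly B = 6 bytes: K' = f2 e2 9a 02 b4 88.
K' ⊕ ipad = c4 d4 ac 34 82 be.  K' ⊕ opad = ae be c6 5e e8 d4.
Inner input = (K'⊕ipad) ∥ m = c4 d4 ac 34 82 be ∥ 63.
Inner hash: sum = 196+212+172+52+130+190+99 = 1051; mod 256 = 27 → 1b.
Outer input = (K'⊕opad) ∥ inner = ae be c6 5e e8 d4 ∥ 1b.
Outer hash (tag): sum = 174+190+198+94+232+212+27 = 1127; mod 256 = 103 → 67.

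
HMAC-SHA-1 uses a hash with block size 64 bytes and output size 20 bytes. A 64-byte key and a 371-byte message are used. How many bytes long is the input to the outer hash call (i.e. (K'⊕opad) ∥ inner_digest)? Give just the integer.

Key is 64 ≤ 64 bytes, zero-padded: |K'| = 64.
Outer input = (K'⊕opad) ∥ H(inner) → 64 + 20 = 84 bytes.

84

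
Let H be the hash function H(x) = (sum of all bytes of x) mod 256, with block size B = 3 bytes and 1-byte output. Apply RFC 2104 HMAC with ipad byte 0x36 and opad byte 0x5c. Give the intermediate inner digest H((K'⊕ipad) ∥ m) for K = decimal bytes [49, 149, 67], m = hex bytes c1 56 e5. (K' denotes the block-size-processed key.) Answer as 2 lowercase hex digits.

Key decimal bytes [49, 149, 67] = 31 95 43 is exactly B = 3 bytes: K' = 31 95 43.
K' ⊕ ipad = 07 a3 75.
Inner input = 07 a3 75 ∥ c1 56 e5.
Inner hash: sum = 7+163+117+193+86+229 = 795; mod 256 = 27 → 1b.

1b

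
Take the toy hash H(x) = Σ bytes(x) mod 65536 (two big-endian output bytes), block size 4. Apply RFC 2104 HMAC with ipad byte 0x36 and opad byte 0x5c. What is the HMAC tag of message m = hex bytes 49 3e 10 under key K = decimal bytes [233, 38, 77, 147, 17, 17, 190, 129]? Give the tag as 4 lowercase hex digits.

Key decimal bytes [233, 38, 77, 147, 17, 17, 190, 129] = e9 26 4d 93 11 11 be 81 is 8 bytes > B = 4, so hash it first: H(key) = 03 50, then zero-pad to 4 bytes: K' = 03 50 00 00.
K' ⊕ ipad = 35 66 36 36.  K' ⊕ opad = 5f 0c 5c 5c.
Inner input = (K'⊕ipad) ∥ m = 35 66 36 36 ∥ 49 3e 10.
Inner hash: sum = 53+102+54+54+73+62+16 = 414 → 01 9e.
Outer input = (K'⊕opad) ∥ inner = 5f 0c 5c 5c ∥ 01 9e.
Outer hash (tag): sum = 95+12+92+92+1+158 = 450 → 01 c2.

01c2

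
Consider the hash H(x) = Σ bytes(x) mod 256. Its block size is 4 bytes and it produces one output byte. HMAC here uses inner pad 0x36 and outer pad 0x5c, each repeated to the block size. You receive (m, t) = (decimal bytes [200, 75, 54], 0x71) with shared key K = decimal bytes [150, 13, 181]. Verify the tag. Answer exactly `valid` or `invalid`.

invalid

Key decimal bytes [150, 13, 181] = 96 0d b5 is 3 bytes ≤ B = 4; zero-pad to 4 bytes: K' = 96 0d b5 00.
K' ⊕ ipad = a0 3b 83 36; K' ⊕ opad = ca 51 e9 5c.
Inner hash: sum = 160+59+131+54+200+75+54 = 733; mod 256 = 221 → dd.
Outer hash (recomputed tag): sum = 202+81+233+92+221 = 829; mod 256 = 61 → 3d.
Recomputed tag = 3d; claimed = 71 → mismatch.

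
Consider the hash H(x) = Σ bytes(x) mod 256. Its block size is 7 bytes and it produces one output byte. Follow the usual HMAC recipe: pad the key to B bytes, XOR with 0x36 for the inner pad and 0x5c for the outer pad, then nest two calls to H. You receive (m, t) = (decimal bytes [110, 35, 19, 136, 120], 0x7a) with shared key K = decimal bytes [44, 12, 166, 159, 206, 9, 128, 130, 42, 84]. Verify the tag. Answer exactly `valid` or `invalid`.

valid

Key decimal bytes [44, 12, 166, 159, 206, 9, 128, 130, 42, 84] = 2c 0c a6 9f ce 09 80 82 2a 54 is 10 bytes > B = 7, so hash it first: H(key) = d4, then zero-pad to 7 bytes: K' = d4 00 00 00 00 00 00.
K' ⊕ ipad = e2 36 36 36 36 36 36; K' ⊕ opad = 88 5c 5c 5c 5c 5c 5c.
Inner hash: sum = 226+54+54+54+54+54+54+110+35+19+136+120 = 970; mod 256 = 202 → ca.
Outer hash (recomputed tag): sum = 136+92+92+92+92+92+92+202 = 890; mod 256 = 122 → 7a.
Recomputed tag = 7a; claimed = 7a → match.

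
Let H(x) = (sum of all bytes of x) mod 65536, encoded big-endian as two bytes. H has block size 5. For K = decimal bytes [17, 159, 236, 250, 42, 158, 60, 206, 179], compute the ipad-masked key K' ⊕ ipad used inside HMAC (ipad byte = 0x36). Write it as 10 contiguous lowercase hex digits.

332d363636

Key decimal bytes [17, 159, 236, 250, 42, 158, 60, 206, 179] = 11 9f ec fa 2a 9e 3c ce b3 is 9 bytes > B = 5, so hash it first: H(key) = 05 1b, then zero-pad to 5 bytes: K' = 05 1b 00 00 00.
XOR each byte with 0x36: 05⊕36=33, 1b⊕36=2d, 00⊕36=36, 00⊕36=36, 00⊕36=36.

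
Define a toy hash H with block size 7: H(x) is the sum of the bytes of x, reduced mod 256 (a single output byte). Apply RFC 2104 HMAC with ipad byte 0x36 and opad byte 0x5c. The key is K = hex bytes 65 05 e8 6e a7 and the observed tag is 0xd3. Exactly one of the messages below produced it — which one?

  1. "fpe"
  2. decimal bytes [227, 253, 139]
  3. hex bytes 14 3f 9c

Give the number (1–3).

Key hex bytes 65 05 e8 6e a7 is 5 bytes ≤ B = 7; zero-pad to 7 bytes: K' = 65 05 e8 6e a7 00 00.
K' ⊕ ipad = 53 33 de 58 91 36 36; K' ⊕ opad = 39 59 b4 32 fb 5c 5c.
m1: inner = H(53 33 de 58 91 36 36 66 70 65) = f4; tag = H(39 59 b4 32 fb 5c 5c f4) = 1f
m2: inner = H(53 33 de 58 91 36 36 e3 fd 8b) = 24; tag = H(39 59 b4 32 fb 5c 5c 24) = 4f
m3: inner = H(53 33 de 58 91 36 36 14 3f 9c) = a8; tag = H(39 59 b4 32 fb 5c 5c a8) = d3 ← matches

3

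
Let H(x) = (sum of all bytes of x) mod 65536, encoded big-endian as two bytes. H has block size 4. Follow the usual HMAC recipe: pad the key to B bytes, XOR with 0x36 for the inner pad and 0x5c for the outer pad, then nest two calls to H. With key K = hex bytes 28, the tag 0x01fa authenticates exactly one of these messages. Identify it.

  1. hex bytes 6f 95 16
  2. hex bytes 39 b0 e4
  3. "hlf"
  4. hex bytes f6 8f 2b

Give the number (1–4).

Key hex bytes 28 is 1 byte ≤ B = 4; zero-pad to 4 bytes: K' = 28 00 00 00.
K' ⊕ ipad = 1e 36 36 36; K' ⊕ opad = 74 5c 5c 5c.
m1: inner = H(1e 36 36 36 6f 95 16) = 01 da; tag = H(74 5c 5c 5c 01 da) = 0263
m2: inner = H(1e 36 36 36 39 b0 e4) = 02 8d; tag = H(74 5c 5c 5c 02 8d) = 0217
m3: inner = H(1e 36 36 36 68 6c 66) = 01 fa; tag = H(74 5c 5c 5c 01 fa) = 0283
m4: inner = H(1e 36 36 36 f6 8f 2b) = 02 70; tag = H(74 5c 5c 5c 02 70) = 01fa ← matches

4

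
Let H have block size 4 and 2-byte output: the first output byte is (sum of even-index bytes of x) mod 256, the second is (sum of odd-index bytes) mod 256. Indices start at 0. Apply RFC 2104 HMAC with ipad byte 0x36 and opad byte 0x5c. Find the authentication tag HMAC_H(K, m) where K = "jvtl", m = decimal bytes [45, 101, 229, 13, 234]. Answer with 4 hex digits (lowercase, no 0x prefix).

Key "jvtl" = 6a 76 74 6c is exactly B = 4 bytes: K' = 6a 76 74 6c.
K' ⊕ ipad = 5c 40 42 5a.  K' ⊕ opad = 36 2a 28 30.
Inner input = (K'⊕ipad) ∥ m = 5c 40 42 5a ∥ 2d 65 e5 0d ea.
Inner hash: even-index sum = 666 mod 256 = 154; odd-index sum = 268 mod 256 = 12 → 9a 0c.
Outer input = (K'⊕opad) ∥ inner = 36 2a 28 30 ∥ 9a 0c.
Outer hash (tag): even-index sum = 248 mod 256 = 248; odd-index sum = 102 mod 256 = 102 → f8 66.

f866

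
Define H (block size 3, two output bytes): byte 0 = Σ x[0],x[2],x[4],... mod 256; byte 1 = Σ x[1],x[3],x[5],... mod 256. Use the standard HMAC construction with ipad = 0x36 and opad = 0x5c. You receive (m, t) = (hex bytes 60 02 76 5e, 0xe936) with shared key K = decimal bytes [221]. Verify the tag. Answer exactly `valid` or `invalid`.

Key decimal bytes [221] = dd is 1 byte ≤ B = 3; zero-pad to 3 bytes: K' = dd 00 00.
K' ⊕ ipad = eb 36 36; K' ⊕ opad = 81 5c 5c.
Inner hash: even-index sum = 385 mod 256 = 129; odd-index sum = 268 mod 256 = 12 → 81 0c.
Outer hash (recomputed tag): even-index sum = 233 mod 256 = 233; odd-index sum = 221 mod 256 = 221 → e9 dd.
Recomputed tag = e9dd; claimed = e936 → mismatch.

invalid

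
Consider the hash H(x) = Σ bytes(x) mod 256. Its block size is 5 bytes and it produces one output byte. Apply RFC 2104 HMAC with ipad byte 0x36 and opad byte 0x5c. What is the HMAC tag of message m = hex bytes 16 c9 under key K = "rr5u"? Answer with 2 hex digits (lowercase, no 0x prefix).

2d

Key "rr5u" = 72 72 35 75 is 4 bytes ≤ B = 5; zero-pad to 5 bytes: K' = 72 72 35 75 00.
K' ⊕ ipad = 44 44 03 43 36.  K' ⊕ opad = 2e 2e 69 29 5c.
Inner input = (K'⊕ipad) ∥ m = 44 44 03 43 36 ∥ 16 c9.
Inner hash: sum = 68+68+3+67+54+22+201 = 483; mod 256 = 227 → e3.
Outer input = (K'⊕opad) ∥ inner = 2e 2e 69 29 5c ∥ e3.
Outer hash (tag): sum = 46+46+105+41+92+227 = 557; mod 256 = 45 → 2d.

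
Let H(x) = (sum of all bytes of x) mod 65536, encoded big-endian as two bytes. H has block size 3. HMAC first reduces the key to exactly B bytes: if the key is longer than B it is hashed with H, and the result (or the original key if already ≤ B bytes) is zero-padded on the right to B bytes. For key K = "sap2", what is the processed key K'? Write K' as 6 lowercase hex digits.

017600

|K| = 4 > B = 3, so first hash the key.
H(K): sum = 115+97+112+50 = 374 → 01 76.
Zero-pad H(K) = 01 76 to 3 bytes: K' = 01 76 00.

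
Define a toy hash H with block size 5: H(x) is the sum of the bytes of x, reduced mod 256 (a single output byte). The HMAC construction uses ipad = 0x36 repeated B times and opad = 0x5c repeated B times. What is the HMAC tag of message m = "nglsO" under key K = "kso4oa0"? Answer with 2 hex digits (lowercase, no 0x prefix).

Key "kso4oa0" = 6b 73 6f 34 6f 61 30 is 7 bytes > B = 5, so hash it first: H(key) = 81, then zero-pad to 5 bytes: K' = 81 00 00 00 00.
K' ⊕ ipad = b7 36 36 36 36.  K' ⊕ opad = dd 5c 5c 5c 5c.
Inner input = (K'⊕ipad) ∥ m = b7 36 36 36 36 ∥ 6e 67 6c 73 4f.
Inner hash: sum = 183+54+54+54+54+110+103+108+115+79 = 914; mod 256 = 146 → 92.
Outer input = (K'⊕opad) ∥ inner = dd 5c 5c 5c 5c ∥ 92.
Outer hash (tag): sum = 221+92+92+92+92+146 = 735; mod 256 = 223 → df.

df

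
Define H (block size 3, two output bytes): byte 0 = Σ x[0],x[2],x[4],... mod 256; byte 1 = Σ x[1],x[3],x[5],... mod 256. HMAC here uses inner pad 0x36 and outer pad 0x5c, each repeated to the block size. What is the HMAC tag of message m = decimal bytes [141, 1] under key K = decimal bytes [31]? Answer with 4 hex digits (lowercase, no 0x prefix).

62bc

Key decimal bytes [31] = 1f is 1 byte ≤ B = 3; zero-pad to 3 bytes: K' = 1f 00 00.
K' ⊕ ipad = 29 36 36.  K' ⊕ opad = 43 5c 5c.
Inner input = (K'⊕ipad) ∥ m = 29 36 36 ∥ 8d 01.
Inner hash: even-index sum = 96 mod 256 = 96; odd-index sum = 195 mod 256 = 195 → 60 c3.
Outer input = (K'⊕opad) ∥ inner = 43 5c 5c ∥ 60 c3.
Outer hash (tag): even-index sum = 354 mod 256 = 98; odd-index sum = 188 mod 256 = 188 → 62 bc.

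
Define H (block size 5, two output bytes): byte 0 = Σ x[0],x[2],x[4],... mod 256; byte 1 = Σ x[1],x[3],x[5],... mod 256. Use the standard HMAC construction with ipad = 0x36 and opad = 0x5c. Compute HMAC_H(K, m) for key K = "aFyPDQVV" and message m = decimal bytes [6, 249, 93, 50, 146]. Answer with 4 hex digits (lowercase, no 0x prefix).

Key "aFyPDQVV" = 61 46 79 50 44 51 56 56 is 8 bytes > B = 5, so hash it first: H(key) = 74 3d, then zero-pad to 5 bytes: K' = 74 3d 00 00 00.
K' ⊕ ipad = 42 0b 36 36 36.  K' ⊕ opad = 28 61 5c 5c 5c.
Inner input = (K'⊕ipad) ∥ m = 42 0b 36 36 36 ∥ 06 f9 5d 32 92.
Inner hash: even-index sum = 473 mod 256 = 217; odd-index sum = 310 mod 256 = 54 → d9 36.
Outer input = (K'⊕opad) ∥ inner = 28 61 5c 5c 5c ∥ d9 36.
Outer hash (tag): even-index sum = 278 mod 256 = 22; odd-index sum = 406 mod 256 = 150 → 16 96.

1696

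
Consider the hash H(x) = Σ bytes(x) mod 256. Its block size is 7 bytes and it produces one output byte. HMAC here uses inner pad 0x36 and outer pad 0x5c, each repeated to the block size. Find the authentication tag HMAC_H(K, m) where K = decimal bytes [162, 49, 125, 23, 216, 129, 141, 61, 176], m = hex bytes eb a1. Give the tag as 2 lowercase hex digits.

6a

Key decimal bytes [162, 49, 125, 23, 216, 129, 141, 61, 176] = a2 31 7d 17 d8 81 8d 3d b0 is 9 bytes > B = 7, so hash it first: H(key) = 3a, then zero-pad to 7 bytes: K' = 3a 00 00 00 00 00 00.
K' ⊕ ipad = 0c 36 36 36 36 36 36.  K' ⊕ opad = 66 5c 5c 5c 5c 5c 5c.
Inner input = (K'⊕ipad) ∥ m = 0c 36 36 36 36 36 36 ∥ eb a1.
Inner hash: sum = 12+54+54+54+54+54+54+235+161 = 732; mod 256 = 220 → dc.
Outer input = (K'⊕opad) ∥ inner = 66 5c 5c 5c 5c 5c 5c ∥ dc.
Outer hash (tag): sum = 102+92+92+92+92+92+92+220 = 874; mod 256 = 106 → 6a.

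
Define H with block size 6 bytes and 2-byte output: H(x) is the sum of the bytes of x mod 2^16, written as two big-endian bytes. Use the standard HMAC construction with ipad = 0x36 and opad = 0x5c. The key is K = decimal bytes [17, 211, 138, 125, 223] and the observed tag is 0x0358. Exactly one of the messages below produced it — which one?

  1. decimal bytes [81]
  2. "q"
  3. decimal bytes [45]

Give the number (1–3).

Key decimal bytes [17, 211, 138, 125, 223] = 11 d3 8a 7d df is 5 bytes ≤ B = 6; zero-pad to 6 bytes: K' = 11 d3 8a 7d df 00.
K' ⊕ ipad = 27 e5 bc 4b e9 36; K' ⊕ opad = 4d 8f d6 21 83 5c.
m1: inner = H(27 e5 bc 4b e9 36 51) = 03 83; tag = H(4d 8f d6 21 83 5c 03 83) = 0338
m2: inner = H(27 e5 bc 4b e9 36 71) = 03 a3; tag = H(4d 8f d6 21 83 5c 03 a3) = 0358 ← matches
m3: inner = H(27 e5 bc 4b e9 36 2d) = 03 5f; tag = H(4d 8f d6 21 83 5c 03 5f) = 0314

2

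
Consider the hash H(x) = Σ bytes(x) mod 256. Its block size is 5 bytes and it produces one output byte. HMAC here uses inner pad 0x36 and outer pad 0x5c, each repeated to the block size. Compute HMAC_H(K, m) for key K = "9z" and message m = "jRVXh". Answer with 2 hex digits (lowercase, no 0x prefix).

6e

Key "9z" = 39 7a is 2 bytes ≤ B = 5; zero-pad to 5 bytes: K' = 39 7a 00 00 00.
K' ⊕ ipad = 0f 4c 36 36 36.  K' ⊕ opad = 65 26 5c 5c 5c.
Inner input = (K'⊕ipad) ∥ m = 0f 4c 36 36 36 ∥ 6a 52 56 58 68.
Inner hash: sum = 15+76+54+54+54+106+82+86+88+104 = 719; mod 256 = 207 → cf.
Outer input = (K'⊕opad) ∥ inner = 65 26 5c 5c 5c ∥ cf.
Outer hash (tag): sum = 101+38+92+92+92+207 = 622; mod 256 = 110 → 6e.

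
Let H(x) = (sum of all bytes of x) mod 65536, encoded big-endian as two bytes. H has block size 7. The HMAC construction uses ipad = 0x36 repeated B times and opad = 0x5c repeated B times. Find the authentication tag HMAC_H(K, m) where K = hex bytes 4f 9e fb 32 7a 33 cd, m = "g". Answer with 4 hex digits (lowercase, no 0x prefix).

03b8

Key hex bytes 4f 9e fb 32 7a 33 cd is exactly B = 7 bytes: K' = 4f 9e fb 32 7a 33 cd.
K' ⊕ ipad = 79 a8 cd 04 4c 05 fb.  K' ⊕ opad = 13 c2 a7 6e 26 6f 91.
Inner input = (K'⊕ipad) ∥ m = 79 a8 cd 04 4c 05 fb ∥ 67.
Inner hash: sum = 121+168+205+4+76+5+251+103 = 933 → 03 a5.
Outer input = (K'⊕opad) ∥ inner = 13 c2 a7 6e 26 6f 91 ∥ 03 a5.
Outer hash (tag): sum = 19+194+167+110+38+111+145+3+165 = 952 → 03 b8.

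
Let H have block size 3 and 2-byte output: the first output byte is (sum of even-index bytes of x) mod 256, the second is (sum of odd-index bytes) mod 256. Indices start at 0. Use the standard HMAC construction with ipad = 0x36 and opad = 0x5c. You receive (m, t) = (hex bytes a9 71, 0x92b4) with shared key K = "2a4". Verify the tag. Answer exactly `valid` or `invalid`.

Key "2a4" = 32 61 34 is exactly B = 3 bytes: K' = 32 61 34.
K' ⊕ ipad = 04 57 02; K' ⊕ opad = 6e 3d 68.
Inner hash: even-index sum = 119 mod 256 = 119; odd-index sum = 256 mod 256 = 0 → 77 00.
Outer hash (recomputed tag): even-index sum = 214 mod 256 = 214; odd-index sum = 180 mod 256 = 180 → d6 b4.
Recomputed tag = d6b4; claimed = 92b4 → mismatch.

invalid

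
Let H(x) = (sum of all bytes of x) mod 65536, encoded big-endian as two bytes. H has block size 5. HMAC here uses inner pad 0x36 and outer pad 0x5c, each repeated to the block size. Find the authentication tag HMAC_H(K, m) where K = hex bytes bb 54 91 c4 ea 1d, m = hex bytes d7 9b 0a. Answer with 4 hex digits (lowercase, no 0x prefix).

025c

Key hex bytes bb 54 91 c4 ea 1d is 6 bytes > B = 5, so hash it first: H(key) = 03 6b, then zero-pad to 5 bytes: K' = 03 6b 00 00 00.
K' ⊕ ipad = 35 5d 36 36 36.  K' ⊕ opad = 5f 37 5c 5c 5c.
Inner input = (K'⊕ipad) ∥ m = 35 5d 36 36 36 ∥ d7 9b 0a.
Inner hash: sum = 53+93+54+54+54+215+155+10 = 688 → 02 b0.
Outer input = (K'⊕opad) ∥ inner = 5f 37 5c 5c 5c ∥ 02 b0.
Outer hash (tag): sum = 95+55+92+92+92+2+176 = 604 → 02 5c.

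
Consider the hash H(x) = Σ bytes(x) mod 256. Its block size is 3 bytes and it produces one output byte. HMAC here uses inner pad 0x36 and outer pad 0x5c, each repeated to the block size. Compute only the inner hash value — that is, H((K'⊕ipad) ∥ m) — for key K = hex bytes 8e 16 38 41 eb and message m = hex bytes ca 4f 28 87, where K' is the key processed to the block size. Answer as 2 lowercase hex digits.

Key hex bytes 8e 16 38 41 eb is 5 bytes > B = 3, so hash it first: H(key) = 08, then zero-pad to 3 bytes: K' = 08 00 00.
K' ⊕ ipad = 3e 36 36.
Inner input = 3e 36 36 ∥ ca 4f 28 87.
Inner hash: sum = 62+54+54+202+79+40+135 = 626; mod 256 = 114 → 72.

72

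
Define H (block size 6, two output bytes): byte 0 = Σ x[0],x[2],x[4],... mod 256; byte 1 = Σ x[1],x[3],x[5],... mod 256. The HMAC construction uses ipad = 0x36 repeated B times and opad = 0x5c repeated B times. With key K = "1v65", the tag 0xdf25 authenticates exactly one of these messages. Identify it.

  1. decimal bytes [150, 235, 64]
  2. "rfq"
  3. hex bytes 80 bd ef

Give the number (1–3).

Key "1v65" = 31 76 36 35 is 4 bytes ≤ B = 6; zero-pad to 6 bytes: K' = 31 76 36 35 00 00.
K' ⊕ ipad = 07 40 00 03 36 36; K' ⊕ opad = 6d 2a 6a 69 5c 5c.
m1: inner = H(07 40 00 03 36 36 96 eb 40) = 13 64; tag = H(6d 2a 6a 69 5c 5c 13 64) = 4653
m2: inner = H(07 40 00 03 36 36 72 66 71) = 20 df; tag = H(6d 2a 6a 69 5c 5c 20 df) = 53ce
m3: inner = H(07 40 00 03 36 36 80 bd ef) = ac 36; tag = H(6d 2a 6a 69 5c 5c ac 36) = df25 ← matches

3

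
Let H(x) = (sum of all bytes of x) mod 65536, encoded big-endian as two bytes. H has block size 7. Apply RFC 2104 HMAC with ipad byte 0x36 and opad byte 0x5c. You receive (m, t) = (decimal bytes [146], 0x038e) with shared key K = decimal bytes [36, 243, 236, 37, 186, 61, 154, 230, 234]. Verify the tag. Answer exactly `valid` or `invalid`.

Key decimal bytes [36, 243, 236, 37, 186, 61, 154, 230, 234] = 24 f3 ec 25 ba 3d 9a e6 ea is 9 bytes > B = 7, so hash it first: H(key) = 05 89, then zero-pad to 7 bytes: K' = 05 89 00 00 00 00 00.
K' ⊕ ipad = 33 bf 36 36 36 36 36; K' ⊕ opad = 59 d5 5c 5c 5c 5c 5c.
Inner hash: sum = 51+191+54+54+54+54+54+146 = 658 → 02 92.
Outer hash (recomputed tag): sum = 89+213+92+92+92+92+92+2+146 = 910 → 03 8e.
Recomputed tag = 038e; claimed = 038e → match.

valid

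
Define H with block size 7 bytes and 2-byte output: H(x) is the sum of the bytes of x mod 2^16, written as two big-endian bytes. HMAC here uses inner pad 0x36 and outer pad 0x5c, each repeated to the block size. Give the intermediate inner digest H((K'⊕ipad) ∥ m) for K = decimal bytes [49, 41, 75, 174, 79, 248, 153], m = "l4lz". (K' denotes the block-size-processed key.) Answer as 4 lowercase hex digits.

04b7

Key decimal bytes [49, 41, 75, 174, 79, 248, 153] = 31 29 4b ae 4f f8 99 is exactly B = 7 bytes: K' = 31 29 4b ae 4f f8 99.
K' ⊕ ipad = 07 1f 7d 98 79 ce af.
Inner input = 07 1f 7d 98 79 ce af ∥ 6c 34 6c 7a.
Inner hash: sum = 7+31+125+152+121+206+175+108+52+108+122 = 1207 → 04 b7.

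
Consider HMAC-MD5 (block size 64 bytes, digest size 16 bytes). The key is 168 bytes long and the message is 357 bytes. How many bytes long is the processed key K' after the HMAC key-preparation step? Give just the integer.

64

Key is 168 > 64 bytes, so it is hashed to 16 bytes then zero-padded to 64: |K'| = 64.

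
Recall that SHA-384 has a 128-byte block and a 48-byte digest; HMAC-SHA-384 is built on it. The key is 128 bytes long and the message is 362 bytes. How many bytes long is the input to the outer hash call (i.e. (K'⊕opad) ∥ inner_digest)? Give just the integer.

Key is 128 ≤ 128 bytes, zero-padded: |K'| = 128.
Outer input = (K'⊕opad) ∥ H(inner) → 128 + 48 = 176 bytes.

176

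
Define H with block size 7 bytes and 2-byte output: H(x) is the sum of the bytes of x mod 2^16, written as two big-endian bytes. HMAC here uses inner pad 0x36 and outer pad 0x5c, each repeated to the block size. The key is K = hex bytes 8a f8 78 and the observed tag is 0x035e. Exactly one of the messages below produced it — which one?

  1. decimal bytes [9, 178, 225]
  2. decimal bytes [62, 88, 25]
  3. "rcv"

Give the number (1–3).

Key hex bytes 8a f8 78 is 3 bytes ≤ B = 7; zero-pad to 7 bytes: K' = 8a f8 78 00 00 00 00.
K' ⊕ ipad = bc ce 4e 36 36 36 36; K' ⊕ opad = d6 a4 24 5c 5c 5c 5c.
m1: inner = H(bc ce 4e 36 36 36 36 09 b2 e1) = 04 4c; tag = H(d6 a4 24 5c 5c 5c 5c 04 4c) = 035e ← matches
m2: inner = H(bc ce 4e 36 36 36 36 3e 58 19) = 03 5f; tag = H(d6 a4 24 5c 5c 5c 5c 03 5f) = 0370
m3: inner = H(bc ce 4e 36 36 36 36 72 63 76) = 03 fb; tag = H(d6 a4 24 5c 5c 5c 5c 03 fb) = 040c

1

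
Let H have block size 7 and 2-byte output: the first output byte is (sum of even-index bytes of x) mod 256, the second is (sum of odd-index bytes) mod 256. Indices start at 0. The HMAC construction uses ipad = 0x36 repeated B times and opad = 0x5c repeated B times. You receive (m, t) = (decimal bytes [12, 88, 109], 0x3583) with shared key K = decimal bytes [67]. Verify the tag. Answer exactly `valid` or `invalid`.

Key decimal bytes [67] = 43 is 1 byte ≤ B = 7; zero-pad to 7 bytes: K' = 43 00 00 00 00 00 00.
K' ⊕ ipad = 75 36 36 36 36 36 36; K' ⊕ opad = 1f 5c 5c 5c 5c 5c 5c.
Inner hash: even-index sum = 367 mod 256 = 111; odd-index sum = 283 mod 256 = 27 → 6f 1b.
Outer hash (recomputed tag): even-index sum = 334 mod 256 = 78; odd-index sum = 387 mod 256 = 131 → 4e 83.
Recomputed tag = 4e83; claimed = 3583 → mismatch.

invalid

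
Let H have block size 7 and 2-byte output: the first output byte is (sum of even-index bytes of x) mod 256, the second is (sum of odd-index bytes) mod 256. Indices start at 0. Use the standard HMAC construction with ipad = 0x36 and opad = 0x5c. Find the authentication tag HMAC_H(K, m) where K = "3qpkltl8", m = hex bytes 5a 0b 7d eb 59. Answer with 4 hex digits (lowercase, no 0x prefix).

Key "3qpkltl8" = 33 71 70 6b 6c 74 6c 38 is 8 bytes > B = 7, so hash it first: H(key) = 7b 88, then zero-pad to 7 bytes: K' = 7b 88 00 00 00 00 00.
K' ⊕ ipad = 4d be 36 36 36 36 36.  K' ⊕ opad = 27 d4 5c 5c 5c 5c 5c.
Inner input = (K'⊕ipad) ∥ m = 4d be 36 36 36 36 36 ∥ 5a 0b 7d eb 59.
Inner hash: even-index sum = 485 mod 256 = 229; odd-index sum = 602 mod 256 = 90 → e5 5a.
Outer input = (K'⊕opad) ∥ inner = 27 d4 5c 5c 5c 5c 5c ∥ e5 5a.
Outer hash (tag): even-index sum = 405 mod 256 = 149; odd-index sum = 625 mod 256 = 113 → 95 71.

9571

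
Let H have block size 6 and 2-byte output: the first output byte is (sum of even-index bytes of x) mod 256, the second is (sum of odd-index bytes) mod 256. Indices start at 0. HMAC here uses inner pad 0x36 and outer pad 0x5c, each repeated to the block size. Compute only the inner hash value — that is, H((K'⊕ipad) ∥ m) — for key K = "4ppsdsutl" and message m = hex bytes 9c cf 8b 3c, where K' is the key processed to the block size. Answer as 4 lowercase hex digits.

7273

Key "4ppsdsutl" = 34 70 70 73 64 73 75 74 6c is 9 bytes > B = 6, so hash it first: H(key) = e9 ca, then zero-pad to 6 bytes: K' = e9 ca 00 00 00 00.
K' ⊕ ipad = df fc 36 36 36 36.
Inner input = df fc 36 36 36 36 ∥ 9c cf 8b 3c.
Inner hash: even-index sum = 626 mod 256 = 114; odd-index sum = 627 mod 256 = 115 → 72 73.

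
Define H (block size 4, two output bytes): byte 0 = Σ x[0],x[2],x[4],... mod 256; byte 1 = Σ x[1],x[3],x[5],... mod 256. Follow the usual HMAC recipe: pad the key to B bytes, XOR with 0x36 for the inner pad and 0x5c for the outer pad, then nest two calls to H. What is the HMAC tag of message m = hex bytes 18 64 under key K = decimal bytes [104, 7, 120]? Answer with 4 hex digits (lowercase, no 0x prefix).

Key decimal bytes [104, 7, 120] = 68 07 78 is 3 bytes ≤ B = 4; zero-pad to 4 bytes: K' = 68 07 78 00.
K' ⊕ ipad = 5e 31 4e 36.  K' ⊕ opad = 34 5b 24 5c.
Inner input = (K'⊕ipad) ∥ m = 5e 31 4e 36 ∥ 18 64.
Inner hash: even-index sum = 196 mod 256 = 196; odd-index sum = 203 mod 256 = 203 → c4 cb.
Outer input = (K'⊕opad) ∥ inner = 34 5b 24 5c ∥ c4 cb.
Outer hash (tag): even-index sum = 284 mod 256 = 28; odd-index sum = 386 mod 256 = 130 → 1c 82.

1c82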